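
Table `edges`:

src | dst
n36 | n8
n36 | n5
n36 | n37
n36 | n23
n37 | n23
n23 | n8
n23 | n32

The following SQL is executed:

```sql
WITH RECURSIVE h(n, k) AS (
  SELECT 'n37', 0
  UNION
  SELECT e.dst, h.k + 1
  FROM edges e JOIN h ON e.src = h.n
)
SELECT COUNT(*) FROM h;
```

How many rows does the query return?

4

Base: (n37, k=0).
Iteration 1: edges from {n37} -> (n23, k=1).
Iteration 2: edges from {n23} -> (n32, k=2), (n8, k=2).
Iteration 3: no outgoing edges from {n32,n8}; recursion stops.
Total rows emitted: 4.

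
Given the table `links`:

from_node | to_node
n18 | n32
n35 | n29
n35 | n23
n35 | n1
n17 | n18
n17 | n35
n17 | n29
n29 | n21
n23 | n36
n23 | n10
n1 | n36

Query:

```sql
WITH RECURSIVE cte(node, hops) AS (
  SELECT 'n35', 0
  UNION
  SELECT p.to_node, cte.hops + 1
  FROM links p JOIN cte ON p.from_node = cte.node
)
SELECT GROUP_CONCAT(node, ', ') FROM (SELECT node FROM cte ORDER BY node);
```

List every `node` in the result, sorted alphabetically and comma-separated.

Base: (n35, hops=0).
Iteration 1: edges from {n35} -> (n1, hops=1), (n23, hops=1), (n29, hops=1).
Iteration 2: edges from {n1,n23,n29} -> (n10, hops=2), (n21, hops=2), (n36, hops=2). [UNION drops 1 duplicate row(s)]
Iteration 3: no outgoing edges from {n10,n21,n36}; recursion stops.

n1, n10, n21, n23, n29, n35, n36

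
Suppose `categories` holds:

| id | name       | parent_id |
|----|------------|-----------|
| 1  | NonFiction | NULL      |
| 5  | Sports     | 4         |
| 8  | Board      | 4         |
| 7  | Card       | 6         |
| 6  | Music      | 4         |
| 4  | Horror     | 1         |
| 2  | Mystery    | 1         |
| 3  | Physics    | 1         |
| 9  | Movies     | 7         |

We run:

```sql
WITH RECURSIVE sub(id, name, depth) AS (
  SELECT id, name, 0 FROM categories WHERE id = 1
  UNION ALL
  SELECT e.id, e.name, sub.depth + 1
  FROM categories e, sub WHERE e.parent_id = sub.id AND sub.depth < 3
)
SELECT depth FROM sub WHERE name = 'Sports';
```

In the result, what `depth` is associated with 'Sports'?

Base: id=1 (NonFiction) at depth 0.
Iteration 1: rows with parent_id in {1} -> Mystery (id 2, depth 1), Physics (id 3, depth 1), Horror (id 4, depth 1).
Iteration 2: rows with parent_id in {2,3,4} -> Sports (id 5, depth 2), Music (id 6, depth 2), Board (id 8, depth 2).
Iteration 3: rows with parent_id in {5,6,8} -> Card (id 7, depth 3).
Iteration 4: depth < 3 fails for all current rows; recursion stops.

2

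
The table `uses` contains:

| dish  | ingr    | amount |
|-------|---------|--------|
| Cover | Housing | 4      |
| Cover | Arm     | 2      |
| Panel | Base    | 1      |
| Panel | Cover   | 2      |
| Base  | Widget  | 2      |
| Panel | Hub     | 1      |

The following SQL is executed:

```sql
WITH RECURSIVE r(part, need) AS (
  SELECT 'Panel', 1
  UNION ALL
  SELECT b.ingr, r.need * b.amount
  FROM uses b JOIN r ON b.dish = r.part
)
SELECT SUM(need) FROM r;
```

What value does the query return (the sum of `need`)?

19

Base: (Panel, need=1).
Iteration 1: components of {Panel} -> Base = 1*1 = 1, Cover = 1*2 = 2, Hub = 1*1 = 1.
Iteration 2: components of {Base,Cover,Hub} -> Arm = 2*2 = 4, Housing = 2*4 = 8, Widget = 1*2 = 2.
Iteration 3: no further components; recursion stops.
SUM(need) = 1 + 2 + 1 + 1 + 8 + 4 + 2 = 19.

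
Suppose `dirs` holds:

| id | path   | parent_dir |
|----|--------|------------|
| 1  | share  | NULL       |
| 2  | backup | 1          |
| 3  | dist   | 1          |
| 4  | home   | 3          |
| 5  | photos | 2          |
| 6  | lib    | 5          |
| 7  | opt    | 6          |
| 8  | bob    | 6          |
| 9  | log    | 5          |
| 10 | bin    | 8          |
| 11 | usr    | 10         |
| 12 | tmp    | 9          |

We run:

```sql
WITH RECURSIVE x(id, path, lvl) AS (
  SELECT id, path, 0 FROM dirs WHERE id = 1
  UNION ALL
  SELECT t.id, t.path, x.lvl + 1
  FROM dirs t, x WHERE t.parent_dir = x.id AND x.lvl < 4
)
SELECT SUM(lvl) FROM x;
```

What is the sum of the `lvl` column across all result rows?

24

Base: id=1 (share) at lvl 0.
Iteration 1: rows with parent_dir in {1} -> backup (id 2, lvl 1), dist (id 3, lvl 1).
Iteration 2: rows with parent_dir in {2,3} -> home (id 4, lvl 2), photos (id 5, lvl 2).
Iteration 3: rows with parent_dir in {4,5} -> lib (id 6, lvl 3), log (id 9, lvl 3).
Iteration 4: rows with parent_dir in {6,9} -> opt (id 7, lvl 4), bob (id 8, lvl 4), tmp (id 12, lvl 4).
Iteration 5: lvl < 4 fails for all current rows; recursion stops.
SUM(lvl) = 0 + 1 + 1 + 2 + 2 + 3 + 3 + 4 + 4 + 4 = 24.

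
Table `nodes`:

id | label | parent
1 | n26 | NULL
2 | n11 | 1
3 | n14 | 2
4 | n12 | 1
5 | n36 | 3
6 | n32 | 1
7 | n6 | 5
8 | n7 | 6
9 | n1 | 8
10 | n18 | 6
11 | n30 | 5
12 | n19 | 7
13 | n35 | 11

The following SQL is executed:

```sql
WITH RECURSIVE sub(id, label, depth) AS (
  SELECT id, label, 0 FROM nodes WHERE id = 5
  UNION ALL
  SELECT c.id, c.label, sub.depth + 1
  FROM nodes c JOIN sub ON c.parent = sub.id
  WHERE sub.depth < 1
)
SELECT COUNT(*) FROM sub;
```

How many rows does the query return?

3

Base: id=5 (n36) at depth 0.
Iteration 1: rows with parent in {5} -> n6 (id 7, depth 1), n30 (id 11, depth 1).
Iteration 2: depth < 1 fails for all current rows; recursion stops.
Total rows emitted: 3.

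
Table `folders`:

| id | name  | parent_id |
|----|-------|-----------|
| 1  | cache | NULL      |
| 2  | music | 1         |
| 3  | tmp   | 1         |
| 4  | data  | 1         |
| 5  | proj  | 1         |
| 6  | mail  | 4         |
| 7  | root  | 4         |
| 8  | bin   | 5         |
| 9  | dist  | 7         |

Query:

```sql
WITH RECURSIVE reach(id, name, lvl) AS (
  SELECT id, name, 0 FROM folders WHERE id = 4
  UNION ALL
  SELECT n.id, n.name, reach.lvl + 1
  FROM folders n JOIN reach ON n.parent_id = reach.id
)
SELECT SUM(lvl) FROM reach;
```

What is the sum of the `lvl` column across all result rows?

Base: id=4 (data) at lvl 0.
Iteration 1: rows with parent_id in {4} -> mail (id 6, lvl 1), root (id 7, lvl 1).
Iteration 2: rows with parent_id in {6,7} -> dist (id 9, lvl 2).
Iteration 3: no rows with parent_id in {9}; recursion stops.
SUM(lvl) = 0 + 1 + 1 + 2 = 4.

4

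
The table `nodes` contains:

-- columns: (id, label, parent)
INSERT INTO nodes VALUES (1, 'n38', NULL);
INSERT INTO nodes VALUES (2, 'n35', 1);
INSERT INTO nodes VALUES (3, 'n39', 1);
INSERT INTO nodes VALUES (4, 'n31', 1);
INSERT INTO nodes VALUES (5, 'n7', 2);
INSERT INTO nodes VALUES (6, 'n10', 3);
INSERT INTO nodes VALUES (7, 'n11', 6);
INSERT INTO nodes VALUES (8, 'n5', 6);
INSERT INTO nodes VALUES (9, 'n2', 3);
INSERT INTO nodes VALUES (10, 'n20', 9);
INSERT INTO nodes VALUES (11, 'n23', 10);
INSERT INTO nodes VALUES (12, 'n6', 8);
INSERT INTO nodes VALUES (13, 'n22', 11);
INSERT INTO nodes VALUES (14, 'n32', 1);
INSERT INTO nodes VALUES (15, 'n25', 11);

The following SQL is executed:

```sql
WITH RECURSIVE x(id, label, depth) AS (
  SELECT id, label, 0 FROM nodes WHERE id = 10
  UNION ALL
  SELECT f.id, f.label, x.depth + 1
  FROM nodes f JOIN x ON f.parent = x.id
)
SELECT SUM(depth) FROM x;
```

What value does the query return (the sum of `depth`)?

5

Base: id=10 (n20) at depth 0.
Iteration 1: rows with parent in {10} -> n23 (id 11, depth 1).
Iteration 2: rows with parent in {11} -> n22 (id 13, depth 2), n25 (id 15, depth 2).
Iteration 3: no rows with parent in {13,15}; recursion stops.
SUM(depth) = 0 + 1 + 2 + 2 = 5.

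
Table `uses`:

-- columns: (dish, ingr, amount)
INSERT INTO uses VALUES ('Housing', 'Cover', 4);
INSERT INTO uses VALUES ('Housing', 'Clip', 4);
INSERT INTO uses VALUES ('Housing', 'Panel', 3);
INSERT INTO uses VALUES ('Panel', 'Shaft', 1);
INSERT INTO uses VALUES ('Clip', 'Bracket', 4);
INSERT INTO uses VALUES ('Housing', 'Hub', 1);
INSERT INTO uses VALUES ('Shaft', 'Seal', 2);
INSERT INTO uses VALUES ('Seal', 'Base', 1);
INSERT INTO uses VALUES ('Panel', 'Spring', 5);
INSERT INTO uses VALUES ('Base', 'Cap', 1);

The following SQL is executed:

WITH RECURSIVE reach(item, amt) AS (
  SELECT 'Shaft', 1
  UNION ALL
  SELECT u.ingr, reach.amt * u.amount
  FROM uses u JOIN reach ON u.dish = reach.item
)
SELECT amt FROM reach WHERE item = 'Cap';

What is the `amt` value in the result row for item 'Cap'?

Base: (Shaft, amt=1).
Iteration 1: components of {Shaft} -> Seal = 1*2 = 2.
Iteration 2: components of {Seal} -> Base = 2*1 = 2.
Iteration 3: components of {Base} -> Cap = 2*1 = 2.
Iteration 4: no further components; recursion stops.

2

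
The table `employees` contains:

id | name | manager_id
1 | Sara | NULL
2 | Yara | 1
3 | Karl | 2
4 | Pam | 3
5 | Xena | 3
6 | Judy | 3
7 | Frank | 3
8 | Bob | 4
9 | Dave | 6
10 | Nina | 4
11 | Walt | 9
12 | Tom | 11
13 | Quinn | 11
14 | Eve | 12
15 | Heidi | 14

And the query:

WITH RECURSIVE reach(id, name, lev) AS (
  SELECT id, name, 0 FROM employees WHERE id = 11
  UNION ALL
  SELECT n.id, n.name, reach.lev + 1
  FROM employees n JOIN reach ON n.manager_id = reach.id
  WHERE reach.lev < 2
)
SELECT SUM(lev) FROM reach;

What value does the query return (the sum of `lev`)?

Base: id=11 (Walt) at lev 0.
Iteration 1: rows with manager_id in {11} -> Tom (id 12, lev 1), Quinn (id 13, lev 1).
Iteration 2: rows with manager_id in {12,13} -> Eve (id 14, lev 2).
Iteration 3: lev < 2 fails for all current rows; recursion stops.
SUM(lev) = 0 + 1 + 1 + 2 = 4.

4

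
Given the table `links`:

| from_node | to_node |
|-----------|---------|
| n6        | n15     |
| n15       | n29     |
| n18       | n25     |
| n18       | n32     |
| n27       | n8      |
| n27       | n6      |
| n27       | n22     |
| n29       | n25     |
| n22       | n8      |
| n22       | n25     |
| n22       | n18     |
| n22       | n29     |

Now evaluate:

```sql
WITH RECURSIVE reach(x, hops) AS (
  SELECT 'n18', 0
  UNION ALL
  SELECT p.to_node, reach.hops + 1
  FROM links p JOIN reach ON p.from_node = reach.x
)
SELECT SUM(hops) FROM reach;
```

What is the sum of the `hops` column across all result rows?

2

Base: (n18, hops=0).
Iteration 1: edges from {n18} -> (n25, hops=1), (n32, hops=1).
Iteration 2: no outgoing edges from {n25,n32}; recursion stops.
SUM(hops) = 0 + 1 + 1 = 2.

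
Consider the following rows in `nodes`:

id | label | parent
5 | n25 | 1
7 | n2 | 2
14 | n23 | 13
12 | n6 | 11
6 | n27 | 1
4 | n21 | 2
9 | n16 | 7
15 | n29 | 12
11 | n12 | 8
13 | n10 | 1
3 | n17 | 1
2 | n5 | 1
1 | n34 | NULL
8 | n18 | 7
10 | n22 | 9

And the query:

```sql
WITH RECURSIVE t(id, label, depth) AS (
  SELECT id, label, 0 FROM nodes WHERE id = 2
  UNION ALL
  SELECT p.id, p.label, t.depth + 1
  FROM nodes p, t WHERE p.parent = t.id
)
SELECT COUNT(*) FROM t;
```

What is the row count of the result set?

Base: id=2 (n5) at depth 0.
Iteration 1: rows with parent in {2} -> n21 (id 4, depth 1), n2 (id 7, depth 1).
Iteration 2: rows with parent in {4,7} -> n18 (id 8, depth 2), n16 (id 9, depth 2).
Iteration 3: rows with parent in {8,9} -> n22 (id 10, depth 3), n12 (id 11, depth 3).
Iteration 4: rows with parent in {10,11} -> n6 (id 12, depth 4).
Iteration 5: rows with parent in {12} -> n29 (id 15, depth 5).
Iteration 6: no rows with parent in {15}; recursion stops.
Total rows emitted: 9.

9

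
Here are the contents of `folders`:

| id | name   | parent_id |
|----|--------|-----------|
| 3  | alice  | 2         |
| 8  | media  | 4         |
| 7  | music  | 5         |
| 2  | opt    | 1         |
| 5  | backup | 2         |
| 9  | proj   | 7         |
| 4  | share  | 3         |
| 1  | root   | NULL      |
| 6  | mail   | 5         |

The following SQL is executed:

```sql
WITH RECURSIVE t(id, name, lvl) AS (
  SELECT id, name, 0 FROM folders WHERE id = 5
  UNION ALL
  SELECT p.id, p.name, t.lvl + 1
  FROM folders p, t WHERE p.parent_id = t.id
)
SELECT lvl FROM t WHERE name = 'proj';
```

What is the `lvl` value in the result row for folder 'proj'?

Base: id=5 (backup) at lvl 0.
Iteration 1: rows with parent_id in {5} -> mail (id 6, lvl 1), music (id 7, lvl 1).
Iteration 2: rows with parent_id in {6,7} -> proj (id 9, lvl 2).
Iteration 3: no rows with parent_id in {9}; recursion stops.

2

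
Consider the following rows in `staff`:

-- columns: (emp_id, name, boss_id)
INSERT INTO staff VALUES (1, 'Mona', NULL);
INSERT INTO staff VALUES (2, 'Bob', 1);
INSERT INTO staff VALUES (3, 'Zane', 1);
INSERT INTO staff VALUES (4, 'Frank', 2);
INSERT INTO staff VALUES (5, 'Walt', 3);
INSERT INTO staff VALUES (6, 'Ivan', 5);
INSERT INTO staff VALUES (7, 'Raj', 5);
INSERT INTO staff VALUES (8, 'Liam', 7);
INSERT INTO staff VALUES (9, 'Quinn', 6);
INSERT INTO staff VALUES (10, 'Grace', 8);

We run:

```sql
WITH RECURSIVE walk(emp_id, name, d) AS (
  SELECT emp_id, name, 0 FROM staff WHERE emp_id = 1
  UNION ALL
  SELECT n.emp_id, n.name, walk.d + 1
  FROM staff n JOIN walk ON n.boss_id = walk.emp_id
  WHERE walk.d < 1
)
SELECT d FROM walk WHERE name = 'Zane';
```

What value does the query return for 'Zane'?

1

Base: emp_id=1 (Mona) at d 0.
Iteration 1: rows with boss_id in {1} -> Bob (id 2, d 1), Zane (id 3, d 1).
Iteration 2: d < 1 fails for all current rows; recursion stops.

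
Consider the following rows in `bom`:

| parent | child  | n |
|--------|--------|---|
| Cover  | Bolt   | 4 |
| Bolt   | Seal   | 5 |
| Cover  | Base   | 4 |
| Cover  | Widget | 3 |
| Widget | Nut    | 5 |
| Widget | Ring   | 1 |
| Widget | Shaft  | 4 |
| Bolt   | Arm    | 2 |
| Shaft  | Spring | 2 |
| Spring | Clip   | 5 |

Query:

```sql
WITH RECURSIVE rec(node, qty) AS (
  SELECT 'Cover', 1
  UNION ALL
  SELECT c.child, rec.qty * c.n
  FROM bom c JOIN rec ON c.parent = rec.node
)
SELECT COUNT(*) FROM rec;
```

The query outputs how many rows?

11

Base: (Cover, qty=1).
Iteration 1: components of {Cover} -> Base = 1*4 = 4, Bolt = 1*4 = 4, Widget = 1*3 = 3.
Iteration 2: components of {Base,Bolt,Widget} -> Arm = 4*2 = 8, Nut = 3*5 = 15, Ring = 3*1 = 3, Seal = 4*5 = 20, Shaft = 3*4 = 12.
Iteration 3: components of {Arm,Nut,Ring,Seal,Shaft} -> Spring = 12*2 = 24.
Iteration 4: components of {Spring} -> Clip = 24*5 = 120.
Iteration 5: no further components; recursion stops.
Total rows emitted: 11.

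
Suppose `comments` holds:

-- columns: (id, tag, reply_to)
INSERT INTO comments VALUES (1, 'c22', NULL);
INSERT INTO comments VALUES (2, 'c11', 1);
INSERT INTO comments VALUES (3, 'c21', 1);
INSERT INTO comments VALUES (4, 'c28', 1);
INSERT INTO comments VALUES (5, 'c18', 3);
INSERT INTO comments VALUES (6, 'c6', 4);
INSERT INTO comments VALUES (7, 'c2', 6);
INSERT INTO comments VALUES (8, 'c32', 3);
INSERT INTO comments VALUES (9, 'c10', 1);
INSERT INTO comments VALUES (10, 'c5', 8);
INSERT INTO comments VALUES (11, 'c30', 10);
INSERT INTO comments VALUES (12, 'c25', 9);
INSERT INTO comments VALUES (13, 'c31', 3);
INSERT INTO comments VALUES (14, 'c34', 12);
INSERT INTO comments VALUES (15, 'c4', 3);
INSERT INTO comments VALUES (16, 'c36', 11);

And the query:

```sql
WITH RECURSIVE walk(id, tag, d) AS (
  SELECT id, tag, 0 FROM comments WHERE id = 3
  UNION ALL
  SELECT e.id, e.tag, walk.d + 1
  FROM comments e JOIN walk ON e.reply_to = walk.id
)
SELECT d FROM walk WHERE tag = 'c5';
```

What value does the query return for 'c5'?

Base: id=3 (c21) at d 0.
Iteration 1: rows with reply_to in {3} -> c18 (id 5, d 1), c32 (id 8, d 1), c31 (id 13, d 1), c4 (id 15, d 1).
Iteration 2: rows with reply_to in {5,8,13,15} -> c5 (id 10, d 2).
Iteration 3: rows with reply_to in {10} -> c30 (id 11, d 3).
Iteration 4: rows with reply_to in {11} -> c36 (id 16, d 4).
Iteration 5: no rows with reply_to in {16}; recursion stops.

2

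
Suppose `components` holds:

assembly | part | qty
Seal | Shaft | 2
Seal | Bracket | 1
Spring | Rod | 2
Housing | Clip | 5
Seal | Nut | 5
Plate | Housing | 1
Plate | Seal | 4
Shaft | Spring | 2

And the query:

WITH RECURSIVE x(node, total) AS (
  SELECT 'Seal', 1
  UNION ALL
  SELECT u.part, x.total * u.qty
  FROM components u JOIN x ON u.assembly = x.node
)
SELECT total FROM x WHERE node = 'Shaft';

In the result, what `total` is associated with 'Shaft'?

Base: (Seal, total=1).
Iteration 1: components of {Seal} -> Bracket = 1*1 = 1, Nut = 1*5 = 5, Shaft = 1*2 = 2.
Iteration 2: components of {Bracket,Nut,Shaft} -> Spring = 2*2 = 4.
Iteration 3: components of {Spring} -> Rod = 4*2 = 8.
Iteration 4: no further components; recursion stops.

2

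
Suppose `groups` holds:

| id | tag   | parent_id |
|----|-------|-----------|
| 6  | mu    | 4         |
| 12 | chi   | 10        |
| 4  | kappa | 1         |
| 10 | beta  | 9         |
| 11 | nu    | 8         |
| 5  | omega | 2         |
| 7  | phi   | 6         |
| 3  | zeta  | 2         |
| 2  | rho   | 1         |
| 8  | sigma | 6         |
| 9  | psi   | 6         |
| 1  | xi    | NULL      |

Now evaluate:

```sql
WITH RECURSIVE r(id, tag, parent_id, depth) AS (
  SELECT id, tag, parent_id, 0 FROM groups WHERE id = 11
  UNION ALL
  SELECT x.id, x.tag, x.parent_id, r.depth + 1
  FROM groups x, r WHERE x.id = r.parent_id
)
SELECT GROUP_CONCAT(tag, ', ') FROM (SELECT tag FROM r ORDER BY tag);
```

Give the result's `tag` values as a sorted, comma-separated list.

Base: id=11 (nu), parent_id=8, depth 0.
Iteration 1: join on id=8 -> sigma (id 8, parent_id=6, depth 1).
Iteration 2: join on id=6 -> mu (id 6, parent_id=4, depth 2).
Iteration 3: join on id=4 -> kappa (id 4, parent_id=1, depth 3).
Iteration 4: join on id=1 -> xi (id 1, parent_id=NULL, depth 4).
Iteration 5: parent_id is NULL; no match; recursion stops.

kappa, mu, nu, sigma, xi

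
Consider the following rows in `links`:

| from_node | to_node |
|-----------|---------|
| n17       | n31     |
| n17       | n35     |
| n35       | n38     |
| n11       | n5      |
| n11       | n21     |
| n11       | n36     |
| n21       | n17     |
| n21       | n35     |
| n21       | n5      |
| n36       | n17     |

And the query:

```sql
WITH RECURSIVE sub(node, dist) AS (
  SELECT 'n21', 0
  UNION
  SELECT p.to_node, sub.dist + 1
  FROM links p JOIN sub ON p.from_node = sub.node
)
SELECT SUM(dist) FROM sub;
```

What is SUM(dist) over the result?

12

Base: (n21, dist=0).
Iteration 1: edges from {n21} -> (n17, dist=1), (n35, dist=1), (n5, dist=1).
Iteration 2: edges from {n17,n35,n5} -> (n31, dist=2), (n35, dist=2), (n38, dist=2).
Iteration 3: edges from {n31,n35,n38} -> (n38, dist=3).
Iteration 4: no outgoing edges from {n38}; recursion stops.
SUM(dist) = 0 + 1 + 1 + 1 + 2 + 2 + 2 + 3 = 12.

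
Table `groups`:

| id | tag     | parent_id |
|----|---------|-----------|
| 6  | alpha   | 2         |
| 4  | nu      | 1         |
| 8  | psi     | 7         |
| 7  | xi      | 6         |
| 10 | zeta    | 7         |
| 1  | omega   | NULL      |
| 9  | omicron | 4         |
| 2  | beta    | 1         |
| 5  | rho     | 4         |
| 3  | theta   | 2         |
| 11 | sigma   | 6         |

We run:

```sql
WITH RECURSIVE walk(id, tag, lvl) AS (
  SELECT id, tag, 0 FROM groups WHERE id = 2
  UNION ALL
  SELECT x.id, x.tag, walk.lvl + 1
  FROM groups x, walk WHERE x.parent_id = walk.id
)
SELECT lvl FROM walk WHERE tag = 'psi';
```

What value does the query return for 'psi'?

Base: id=2 (beta) at lvl 0.
Iteration 1: rows with parent_id in {2} -> theta (id 3, lvl 1), alpha (id 6, lvl 1).
Iteration 2: rows with parent_id in {3,6} -> xi (id 7, lvl 2), sigma (id 11, lvl 2).
Iteration 3: rows with parent_id in {7,11} -> psi (id 8, lvl 3), zeta (id 10, lvl 3).
Iteration 4: no rows with parent_id in {8,10}; recursion stops.

3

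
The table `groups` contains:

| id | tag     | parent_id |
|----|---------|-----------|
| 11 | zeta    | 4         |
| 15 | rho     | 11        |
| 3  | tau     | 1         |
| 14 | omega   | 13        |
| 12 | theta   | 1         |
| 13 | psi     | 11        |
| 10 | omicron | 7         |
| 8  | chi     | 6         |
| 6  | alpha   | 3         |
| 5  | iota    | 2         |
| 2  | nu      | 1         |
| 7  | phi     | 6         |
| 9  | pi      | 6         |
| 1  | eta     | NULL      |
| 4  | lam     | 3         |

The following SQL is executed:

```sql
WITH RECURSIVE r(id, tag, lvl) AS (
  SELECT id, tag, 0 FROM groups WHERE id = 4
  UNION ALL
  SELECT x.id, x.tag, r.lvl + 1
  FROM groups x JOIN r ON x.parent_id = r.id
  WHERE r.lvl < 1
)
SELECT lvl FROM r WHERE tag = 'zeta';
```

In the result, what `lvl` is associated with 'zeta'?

1

Base: id=4 (lam) at lvl 0.
Iteration 1: rows with parent_id in {4} -> zeta (id 11, lvl 1).
Iteration 2: lvl < 1 fails for all current rows; recursion stops.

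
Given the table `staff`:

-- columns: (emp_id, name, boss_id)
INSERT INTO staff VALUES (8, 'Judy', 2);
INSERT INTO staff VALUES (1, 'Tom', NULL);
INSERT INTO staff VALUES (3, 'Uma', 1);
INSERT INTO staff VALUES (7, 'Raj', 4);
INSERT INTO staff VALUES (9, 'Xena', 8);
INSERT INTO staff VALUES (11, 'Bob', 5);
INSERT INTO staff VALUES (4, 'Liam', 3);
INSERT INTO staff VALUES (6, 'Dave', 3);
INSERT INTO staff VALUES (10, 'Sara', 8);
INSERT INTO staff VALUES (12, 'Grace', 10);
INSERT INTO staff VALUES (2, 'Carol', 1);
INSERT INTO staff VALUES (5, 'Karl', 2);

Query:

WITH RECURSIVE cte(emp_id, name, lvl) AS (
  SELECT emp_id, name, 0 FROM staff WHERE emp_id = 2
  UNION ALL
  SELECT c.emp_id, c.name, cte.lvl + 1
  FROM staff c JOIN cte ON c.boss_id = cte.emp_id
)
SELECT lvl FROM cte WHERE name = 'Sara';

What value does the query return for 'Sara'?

2

Base: emp_id=2 (Carol) at lvl 0.
Iteration 1: rows with boss_id in {2} -> Karl (id 5, lvl 1), Judy (id 8, lvl 1).
Iteration 2: rows with boss_id in {5,8} -> Xena (id 9, lvl 2), Sara (id 10, lvl 2), Bob (id 11, lvl 2).
Iteration 3: rows with boss_id in {9,10,11} -> Grace (id 12, lvl 3).
Iteration 4: no rows with boss_id in {12}; recursion stops.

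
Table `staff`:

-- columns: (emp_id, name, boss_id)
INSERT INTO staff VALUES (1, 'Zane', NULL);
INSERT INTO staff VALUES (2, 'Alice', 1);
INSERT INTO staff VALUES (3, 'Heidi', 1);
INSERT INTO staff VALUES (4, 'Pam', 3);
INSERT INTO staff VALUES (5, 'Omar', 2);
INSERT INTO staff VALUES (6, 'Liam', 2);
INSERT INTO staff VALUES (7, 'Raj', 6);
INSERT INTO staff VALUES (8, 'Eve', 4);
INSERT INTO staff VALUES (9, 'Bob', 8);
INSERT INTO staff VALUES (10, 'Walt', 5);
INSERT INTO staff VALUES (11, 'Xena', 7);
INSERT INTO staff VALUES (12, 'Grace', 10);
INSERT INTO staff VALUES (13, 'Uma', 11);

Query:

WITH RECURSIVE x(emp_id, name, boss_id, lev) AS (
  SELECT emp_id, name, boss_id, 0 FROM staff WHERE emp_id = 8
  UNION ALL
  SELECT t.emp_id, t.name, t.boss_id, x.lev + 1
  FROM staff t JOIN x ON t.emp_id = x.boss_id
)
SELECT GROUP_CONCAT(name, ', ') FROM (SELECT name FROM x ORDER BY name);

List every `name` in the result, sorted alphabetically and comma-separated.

Base: emp_id=8 (Eve), boss_id=4, lev 0.
Iteration 1: join on emp_id=4 -> Pam (id 4, boss_id=3, lev 1).
Iteration 2: join on emp_id=3 -> Heidi (id 3, boss_id=1, lev 2).
Iteration 3: join on emp_id=1 -> Zane (id 1, boss_id=NULL, lev 3).
Iteration 4: boss_id is NULL; no match; recursion stops.

Eve, Heidi, Pam, Zane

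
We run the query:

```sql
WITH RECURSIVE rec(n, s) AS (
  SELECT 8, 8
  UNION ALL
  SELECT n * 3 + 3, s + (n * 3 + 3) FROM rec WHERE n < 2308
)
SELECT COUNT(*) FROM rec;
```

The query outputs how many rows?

Base: n=8, s=8.
Iteration 1: 8 < 2308 holds -> n = 8 * 3 + 3 = 27, s = 8 + 27 = 35.
Iteration 2: 27 < 2308 holds -> n = 27 * 3 + 3 = 84, s = 35 + 84 = 119.
Iteration 3: 84 < 2308 holds -> n = 84 * 3 + 3 = 255, s = 119 + 255 = 374.
Iteration 4: 255 < 2308 holds -> n = 255 * 3 + 3 = 768, s = 374 + 768 = 1142.
Iteration 5: 768 < 2308 holds -> n = 768 * 3 + 3 = 2307, s = 1142 + 2307 = 3449.
Iteration 6: 2307 < 2308 holds -> n = 2307 * 3 + 3 = 6924, s = 3449 + 6924 = 10373.
Iteration 7: 6924 < 2308 fails; recursion stops.
Total rows emitted: 7.

7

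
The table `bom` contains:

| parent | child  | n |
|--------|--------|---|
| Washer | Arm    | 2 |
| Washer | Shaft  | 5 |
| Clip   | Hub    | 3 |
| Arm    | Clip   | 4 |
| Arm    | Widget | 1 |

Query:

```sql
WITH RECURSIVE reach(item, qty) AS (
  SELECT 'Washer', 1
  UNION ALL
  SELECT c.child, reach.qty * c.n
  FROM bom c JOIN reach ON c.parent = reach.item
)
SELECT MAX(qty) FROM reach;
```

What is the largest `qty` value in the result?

Base: (Washer, qty=1).
Iteration 1: components of {Washer} -> Arm = 1*2 = 2, Shaft = 1*5 = 5.
Iteration 2: components of {Arm,Shaft} -> Clip = 2*4 = 8, Widget = 2*1 = 2.
Iteration 3: components of {Clip,Widget} -> Hub = 8*3 = 24.
Iteration 4: no further components; recursion stops.
qty values: 1, 2, 5, 2, 8, 24; the maximum is 24.

24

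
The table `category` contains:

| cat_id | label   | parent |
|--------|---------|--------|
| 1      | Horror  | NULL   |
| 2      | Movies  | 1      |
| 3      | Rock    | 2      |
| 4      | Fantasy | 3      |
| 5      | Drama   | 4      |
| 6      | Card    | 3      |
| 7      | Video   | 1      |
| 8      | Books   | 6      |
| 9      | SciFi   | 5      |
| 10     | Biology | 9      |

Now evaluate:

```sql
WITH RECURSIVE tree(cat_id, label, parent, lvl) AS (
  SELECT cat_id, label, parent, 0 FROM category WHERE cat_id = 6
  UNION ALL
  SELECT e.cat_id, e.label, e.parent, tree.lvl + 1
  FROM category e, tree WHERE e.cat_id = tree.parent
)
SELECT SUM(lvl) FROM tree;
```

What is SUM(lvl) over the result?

6

Base: cat_id=6 (Card), parent=3, lvl 0.
Iteration 1: join on cat_id=3 -> Rock (id 3, parent=2, lvl 1).
Iteration 2: join on cat_id=2 -> Movies (id 2, parent=1, lvl 2).
Iteration 3: join on cat_id=1 -> Horror (id 1, parent=NULL, lvl 3).
Iteration 4: parent is NULL; no match; recursion stops.
SUM(lvl) = 0 + 1 + 2 + 3 = 6.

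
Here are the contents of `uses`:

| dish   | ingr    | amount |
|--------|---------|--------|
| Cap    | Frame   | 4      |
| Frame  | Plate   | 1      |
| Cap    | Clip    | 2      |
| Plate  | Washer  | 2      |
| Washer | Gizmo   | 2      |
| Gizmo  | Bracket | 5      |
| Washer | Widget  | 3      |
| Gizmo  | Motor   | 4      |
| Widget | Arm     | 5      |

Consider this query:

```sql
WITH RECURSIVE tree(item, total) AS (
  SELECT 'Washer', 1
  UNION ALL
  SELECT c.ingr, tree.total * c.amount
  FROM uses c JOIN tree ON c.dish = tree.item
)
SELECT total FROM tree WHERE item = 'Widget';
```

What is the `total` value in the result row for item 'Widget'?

Base: (Washer, total=1).
Iteration 1: components of {Washer} -> Gizmo = 1*2 = 2, Widget = 1*3 = 3.
Iteration 2: components of {Gizmo,Widget} -> Arm = 3*5 = 15, Bracket = 2*5 = 10, Motor = 2*4 = 8.
Iteration 3: no further components; recursion stops.

3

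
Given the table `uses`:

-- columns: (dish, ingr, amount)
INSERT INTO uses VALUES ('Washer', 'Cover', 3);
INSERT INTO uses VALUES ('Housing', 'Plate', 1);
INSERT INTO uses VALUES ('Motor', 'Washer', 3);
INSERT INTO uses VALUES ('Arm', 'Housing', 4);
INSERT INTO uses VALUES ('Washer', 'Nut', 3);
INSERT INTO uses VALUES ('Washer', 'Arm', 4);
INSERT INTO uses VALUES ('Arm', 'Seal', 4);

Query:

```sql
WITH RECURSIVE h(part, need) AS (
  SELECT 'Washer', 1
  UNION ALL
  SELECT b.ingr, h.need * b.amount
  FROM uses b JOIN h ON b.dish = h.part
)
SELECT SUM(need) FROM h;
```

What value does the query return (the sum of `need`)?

59

Base: (Washer, need=1).
Iteration 1: components of {Washer} -> Arm = 1*4 = 4, Cover = 1*3 = 3, Nut = 1*3 = 3.
Iteration 2: components of {Arm,Cover,Nut} -> Housing = 4*4 = 16, Seal = 4*4 = 16.
Iteration 3: components of {Housing,Seal} -> Plate = 16*1 = 16.
Iteration 4: no further components; recursion stops.
SUM(need) = 1 + 3 + 4 + 3 + 16 + 16 + 16 = 59.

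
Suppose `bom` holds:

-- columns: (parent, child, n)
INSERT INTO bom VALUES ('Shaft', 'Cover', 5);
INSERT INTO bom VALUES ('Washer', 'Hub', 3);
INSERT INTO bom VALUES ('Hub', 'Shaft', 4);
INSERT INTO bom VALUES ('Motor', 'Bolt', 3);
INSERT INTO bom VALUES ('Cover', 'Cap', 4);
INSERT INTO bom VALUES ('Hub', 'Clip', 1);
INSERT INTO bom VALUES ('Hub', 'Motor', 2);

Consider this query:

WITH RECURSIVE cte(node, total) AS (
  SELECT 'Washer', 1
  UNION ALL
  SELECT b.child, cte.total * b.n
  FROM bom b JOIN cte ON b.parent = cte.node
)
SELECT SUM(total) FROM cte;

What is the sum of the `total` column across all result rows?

343

Base: (Washer, total=1).
Iteration 1: components of {Washer} -> Hub = 1*3 = 3.
Iteration 2: components of {Hub} -> Clip = 3*1 = 3, Motor = 3*2 = 6, Shaft = 3*4 = 12.
Iteration 3: components of {Clip,Motor,Shaft} -> Bolt = 6*3 = 18, Cover = 12*5 = 60.
Iteration 4: components of {Bolt,Cover} -> Cap = 60*4 = 240.
Iteration 5: no further components; recursion stops.
SUM(total) = 1 + 3 + 12 + 3 + 6 + 60 + 18 + 240 = 343.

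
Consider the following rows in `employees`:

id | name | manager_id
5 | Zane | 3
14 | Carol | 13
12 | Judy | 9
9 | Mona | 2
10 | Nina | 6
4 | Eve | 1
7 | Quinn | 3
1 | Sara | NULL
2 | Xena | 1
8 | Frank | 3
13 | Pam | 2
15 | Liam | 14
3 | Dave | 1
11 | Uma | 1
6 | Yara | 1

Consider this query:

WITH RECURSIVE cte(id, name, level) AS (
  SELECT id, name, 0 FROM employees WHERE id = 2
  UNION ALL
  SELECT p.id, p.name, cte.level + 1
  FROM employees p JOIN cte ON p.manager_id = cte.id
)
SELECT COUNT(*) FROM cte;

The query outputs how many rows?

Base: id=2 (Xena) at level 0.
Iteration 1: rows with manager_id in {2} -> Mona (id 9, level 1), Pam (id 13, level 1).
Iteration 2: rows with manager_id in {9,13} -> Judy (id 12, level 2), Carol (id 14, level 2).
Iteration 3: rows with manager_id in {12,14} -> Liam (id 15, level 3).
Iteration 4: no rows with manager_id in {15}; recursion stops.
Total rows emitted: 6.

6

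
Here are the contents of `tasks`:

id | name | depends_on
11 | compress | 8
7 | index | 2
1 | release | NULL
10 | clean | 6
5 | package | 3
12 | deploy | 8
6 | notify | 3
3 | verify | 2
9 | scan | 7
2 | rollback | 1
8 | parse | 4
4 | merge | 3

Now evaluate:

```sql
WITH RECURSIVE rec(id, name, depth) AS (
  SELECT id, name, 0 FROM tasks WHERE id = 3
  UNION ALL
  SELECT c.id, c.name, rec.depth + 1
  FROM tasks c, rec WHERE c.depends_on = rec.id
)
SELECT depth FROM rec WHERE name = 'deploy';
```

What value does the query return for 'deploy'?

3

Base: id=3 (verify) at depth 0.
Iteration 1: rows with depends_on in {3} -> merge (id 4, depth 1), package (id 5, depth 1), notify (id 6, depth 1).
Iteration 2: rows with depends_on in {4,5,6} -> parse (id 8, depth 2), clean (id 10, depth 2).
Iteration 3: rows with depends_on in {8,10} -> compress (id 11, depth 3), deploy (id 12, depth 3).
Iteration 4: no rows with depends_on in {11,12}; recursion stops.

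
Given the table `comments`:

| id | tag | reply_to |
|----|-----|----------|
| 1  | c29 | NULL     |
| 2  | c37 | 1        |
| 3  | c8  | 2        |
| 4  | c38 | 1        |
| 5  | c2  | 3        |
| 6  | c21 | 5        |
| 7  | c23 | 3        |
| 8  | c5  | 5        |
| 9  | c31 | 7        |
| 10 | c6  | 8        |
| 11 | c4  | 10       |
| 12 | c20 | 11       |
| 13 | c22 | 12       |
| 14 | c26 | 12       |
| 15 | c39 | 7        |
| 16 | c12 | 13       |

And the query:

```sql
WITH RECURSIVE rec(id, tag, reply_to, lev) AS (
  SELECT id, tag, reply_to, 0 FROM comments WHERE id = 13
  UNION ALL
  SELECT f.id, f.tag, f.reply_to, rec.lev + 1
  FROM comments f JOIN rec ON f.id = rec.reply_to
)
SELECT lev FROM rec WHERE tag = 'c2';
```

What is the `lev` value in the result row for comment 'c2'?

Base: id=13 (c22), reply_to=12, lev 0.
Iteration 1: join on id=12 -> c20 (id 12, reply_to=11, lev 1).
Iteration 2: join on id=11 -> c4 (id 11, reply_to=10, lev 2).
Iteration 3: join on id=10 -> c6 (id 10, reply_to=8, lev 3).
Iteration 4: join on id=8 -> c5 (id 8, reply_to=5, lev 4).
Iteration 5: join on id=5 -> c2 (id 5, reply_to=3, lev 5).
Iteration 6: join on id=3 -> c8 (id 3, reply_to=2, lev 6).
Iteration 7: join on id=2 -> c37 (id 2, reply_to=1, lev 7).
Iteration 8: join on id=1 -> c29 (id 1, reply_to=NULL, lev 8).
Iteration 9: reply_to is NULL; no match; recursion stops.

5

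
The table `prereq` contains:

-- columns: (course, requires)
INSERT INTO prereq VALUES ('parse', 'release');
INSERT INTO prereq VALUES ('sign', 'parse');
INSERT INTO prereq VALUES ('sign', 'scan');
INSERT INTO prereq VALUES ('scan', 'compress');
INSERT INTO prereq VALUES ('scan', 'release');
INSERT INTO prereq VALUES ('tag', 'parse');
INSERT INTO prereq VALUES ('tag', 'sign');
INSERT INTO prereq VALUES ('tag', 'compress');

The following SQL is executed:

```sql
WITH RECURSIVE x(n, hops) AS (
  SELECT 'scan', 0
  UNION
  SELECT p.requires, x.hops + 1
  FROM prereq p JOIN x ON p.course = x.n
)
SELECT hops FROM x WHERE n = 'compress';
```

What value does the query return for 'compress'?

Base: (scan, hops=0).
Iteration 1: edges from {scan} -> (compress, hops=1), (release, hops=1).
Iteration 2: no outgoing edges from {compress,release}; recursion stops.

1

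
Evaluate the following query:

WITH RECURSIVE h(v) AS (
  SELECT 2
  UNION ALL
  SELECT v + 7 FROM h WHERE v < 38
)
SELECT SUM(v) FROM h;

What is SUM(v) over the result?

Base: v=2.
Iteration 1: 2 < 38 holds -> v = 2 + 7 = 9.
Iteration 2: 9 < 38 holds -> v = 9 + 7 = 16.
Iteration 3: 16 < 38 holds -> v = 16 + 7 = 23.
Iteration 4: 23 < 38 holds -> v = 23 + 7 = 30.
Iteration 5: 30 < 38 holds -> v = 30 + 7 = 37.
Iteration 6: 37 < 38 holds -> v = 37 + 7 = 44.
Iteration 7: 44 < 38 fails; recursion stops.
SUM(v) = 2 + 9 + 16 + 23 + 30 + 37 + 44 = 161.

161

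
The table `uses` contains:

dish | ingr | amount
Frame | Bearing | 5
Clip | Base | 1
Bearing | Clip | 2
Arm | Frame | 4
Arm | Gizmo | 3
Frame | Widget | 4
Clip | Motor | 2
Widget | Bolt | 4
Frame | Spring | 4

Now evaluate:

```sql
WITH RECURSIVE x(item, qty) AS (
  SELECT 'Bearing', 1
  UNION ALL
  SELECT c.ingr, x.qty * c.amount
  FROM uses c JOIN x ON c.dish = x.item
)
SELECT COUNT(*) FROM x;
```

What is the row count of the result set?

4

Base: (Bearing, qty=1).
Iteration 1: components of {Bearing} -> Clip = 1*2 = 2.
Iteration 2: components of {Clip} -> Base = 2*1 = 2, Motor = 2*2 = 4.
Iteration 3: no further components; recursion stops.
Total rows emitted: 4.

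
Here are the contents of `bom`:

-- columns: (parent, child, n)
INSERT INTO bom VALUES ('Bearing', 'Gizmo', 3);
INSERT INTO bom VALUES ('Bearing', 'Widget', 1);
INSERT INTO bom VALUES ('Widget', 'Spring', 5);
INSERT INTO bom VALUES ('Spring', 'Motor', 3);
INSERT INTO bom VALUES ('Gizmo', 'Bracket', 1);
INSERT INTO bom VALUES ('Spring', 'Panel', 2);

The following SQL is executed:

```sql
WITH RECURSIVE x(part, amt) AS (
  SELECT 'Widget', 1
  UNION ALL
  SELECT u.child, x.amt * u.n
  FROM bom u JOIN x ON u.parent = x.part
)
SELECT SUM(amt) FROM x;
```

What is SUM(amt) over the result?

31

Base: (Widget, amt=1).
Iteration 1: components of {Widget} -> Spring = 1*5 = 5.
Iteration 2: components of {Spring} -> Motor = 5*3 = 15, Panel = 5*2 = 10.
Iteration 3: no further components; recursion stops.
SUM(amt) = 1 + 5 + 15 + 10 = 31.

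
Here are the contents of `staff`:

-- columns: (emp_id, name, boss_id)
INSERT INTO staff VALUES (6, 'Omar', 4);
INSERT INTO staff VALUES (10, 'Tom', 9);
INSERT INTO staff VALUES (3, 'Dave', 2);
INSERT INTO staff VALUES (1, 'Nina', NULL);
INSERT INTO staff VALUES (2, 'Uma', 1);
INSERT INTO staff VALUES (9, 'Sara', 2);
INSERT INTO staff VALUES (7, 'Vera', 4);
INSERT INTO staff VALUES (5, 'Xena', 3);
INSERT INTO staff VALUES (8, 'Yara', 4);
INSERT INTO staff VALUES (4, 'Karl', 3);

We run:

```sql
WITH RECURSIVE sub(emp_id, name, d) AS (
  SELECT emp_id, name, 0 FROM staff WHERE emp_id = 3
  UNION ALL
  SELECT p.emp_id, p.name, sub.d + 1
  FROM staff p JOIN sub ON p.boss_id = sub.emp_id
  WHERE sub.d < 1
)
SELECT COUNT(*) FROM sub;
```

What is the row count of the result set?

Base: emp_id=3 (Dave) at d 0.
Iteration 1: rows with boss_id in {3} -> Karl (id 4, d 1), Xena (id 5, d 1).
Iteration 2: d < 1 fails for all current rows; recursion stops.
Total rows emitted: 3.

3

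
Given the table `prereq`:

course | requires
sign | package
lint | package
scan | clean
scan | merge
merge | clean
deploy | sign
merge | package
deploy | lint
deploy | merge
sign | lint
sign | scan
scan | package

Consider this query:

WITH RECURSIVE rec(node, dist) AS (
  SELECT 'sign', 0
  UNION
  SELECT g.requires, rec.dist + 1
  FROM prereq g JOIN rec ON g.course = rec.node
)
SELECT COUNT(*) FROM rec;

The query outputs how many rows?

Base: (sign, dist=0).
Iteration 1: edges from {sign} -> (lint, dist=1), (package, dist=1), (scan, dist=1).
Iteration 2: edges from {lint,package,scan} -> (clean, dist=2), (merge, dist=2), (package, dist=2). [UNION drops 1 duplicate row(s)]
Iteration 3: edges from {clean,merge,package} -> (clean, dist=3), (package, dist=3).
Iteration 4: no outgoing edges from {clean,package}; recursion stops.
Total rows emitted: 9.

9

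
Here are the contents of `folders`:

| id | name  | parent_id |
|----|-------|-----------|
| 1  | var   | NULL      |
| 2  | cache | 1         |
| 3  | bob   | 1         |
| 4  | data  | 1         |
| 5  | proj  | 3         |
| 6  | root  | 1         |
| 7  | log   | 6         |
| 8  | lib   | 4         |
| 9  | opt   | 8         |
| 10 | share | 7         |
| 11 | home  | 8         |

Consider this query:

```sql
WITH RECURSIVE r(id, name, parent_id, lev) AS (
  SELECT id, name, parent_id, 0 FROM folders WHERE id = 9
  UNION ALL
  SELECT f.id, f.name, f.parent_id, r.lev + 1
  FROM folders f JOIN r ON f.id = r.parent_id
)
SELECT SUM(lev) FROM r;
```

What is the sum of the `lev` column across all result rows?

6

Base: id=9 (opt), parent_id=8, lev 0.
Iteration 1: join on id=8 -> lib (id 8, parent_id=4, lev 1).
Iteration 2: join on id=4 -> data (id 4, parent_id=1, lev 2).
Iteration 3: join on id=1 -> var (id 1, parent_id=NULL, lev 3).
Iteration 4: parent_id is NULL; no match; recursion stops.
SUM(lev) = 0 + 1 + 2 + 3 = 6.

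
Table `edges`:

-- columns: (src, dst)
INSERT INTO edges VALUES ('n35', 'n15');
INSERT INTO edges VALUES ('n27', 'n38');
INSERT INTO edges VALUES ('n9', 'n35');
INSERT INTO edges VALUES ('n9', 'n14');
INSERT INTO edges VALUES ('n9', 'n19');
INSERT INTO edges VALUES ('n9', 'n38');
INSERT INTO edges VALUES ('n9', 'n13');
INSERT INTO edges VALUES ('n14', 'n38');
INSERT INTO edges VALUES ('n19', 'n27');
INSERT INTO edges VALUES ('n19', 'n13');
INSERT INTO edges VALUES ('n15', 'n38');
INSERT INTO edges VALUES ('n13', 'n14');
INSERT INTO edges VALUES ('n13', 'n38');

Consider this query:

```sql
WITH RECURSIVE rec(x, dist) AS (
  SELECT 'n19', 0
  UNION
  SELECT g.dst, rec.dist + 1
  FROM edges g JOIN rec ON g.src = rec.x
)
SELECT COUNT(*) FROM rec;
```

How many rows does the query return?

6

Base: (n19, dist=0).
Iteration 1: edges from {n19} -> (n13, dist=1), (n27, dist=1).
Iteration 2: edges from {n13,n27} -> (n14, dist=2), (n38, dist=2). [UNION drops 1 duplicate row(s)]
Iteration 3: edges from {n14,n38} -> (n38, dist=3).
Iteration 4: no outgoing edges from {n38}; recursion stops.
Total rows emitted: 6.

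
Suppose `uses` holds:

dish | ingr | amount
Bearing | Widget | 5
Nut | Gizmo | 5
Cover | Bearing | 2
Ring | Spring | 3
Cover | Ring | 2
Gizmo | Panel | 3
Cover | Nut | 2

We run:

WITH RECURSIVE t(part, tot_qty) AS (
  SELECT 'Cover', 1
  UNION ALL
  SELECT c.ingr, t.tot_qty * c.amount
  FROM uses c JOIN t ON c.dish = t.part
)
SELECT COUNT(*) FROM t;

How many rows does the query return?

Base: (Cover, tot_qty=1).
Iteration 1: components of {Cover} -> Bearing = 1*2 = 2, Nut = 1*2 = 2, Ring = 1*2 = 2.
Iteration 2: components of {Bearing,Nut,Ring} -> Gizmo = 2*5 = 10, Spring = 2*3 = 6, Widget = 2*5 = 10.
Iteration 3: components of {Gizmo,Spring,Widget} -> Panel = 10*3 = 30.
Iteration 4: no further components; recursion stops.
Total rows emitted: 8.

8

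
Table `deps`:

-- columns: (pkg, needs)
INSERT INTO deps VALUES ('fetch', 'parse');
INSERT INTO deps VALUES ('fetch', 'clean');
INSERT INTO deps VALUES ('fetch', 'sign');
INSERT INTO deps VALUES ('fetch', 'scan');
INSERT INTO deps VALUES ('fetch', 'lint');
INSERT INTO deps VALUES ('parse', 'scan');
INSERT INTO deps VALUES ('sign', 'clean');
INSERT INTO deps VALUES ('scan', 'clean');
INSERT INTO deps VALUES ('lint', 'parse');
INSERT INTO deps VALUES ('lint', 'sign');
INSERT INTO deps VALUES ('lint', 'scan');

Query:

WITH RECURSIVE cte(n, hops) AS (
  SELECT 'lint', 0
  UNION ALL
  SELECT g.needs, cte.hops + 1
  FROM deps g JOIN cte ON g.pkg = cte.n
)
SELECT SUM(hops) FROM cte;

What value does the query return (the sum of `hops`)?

12

Base: (lint, hops=0).
Iteration 1: edges from {lint} -> (parse, hops=1), (scan, hops=1), (sign, hops=1).
Iteration 2: edges from {parse,scan,sign} -> (clean, hops=2) x2, (scan, hops=2). [UNION ALL keeps all 3 new rows, including repeats]
Iteration 3: edges from {clean,scan} -> (clean, hops=3).
Iteration 4: no outgoing edges from {clean}; recursion stops.
SUM(hops) = 0 + 1 + 1 + 1 + 2 + 2 + 2 + 3 = 12.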